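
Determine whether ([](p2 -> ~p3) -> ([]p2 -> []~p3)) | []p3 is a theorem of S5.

Tableau for the negation ~(([](p2 -> ~p3) -> ([]p2 -> []~p3)) | []p3):
1. ~(([](p2 -> ~p3) -> ([]p2 -> []~p3)) | []p3), u
2. ~([](p2 -> ~p3) -> ([]p2 -> []~p3)), u   [~|-rule on 1]
3. ~[]p3, u   [~|-rule on 1]
4. [](p2 -> ~p3), u   [~->-rule on 2]
5. ~([]p2 -> []~p3), u   [~->-rule on 2]
6. []p2, u   [~->-rule on 5]
7. ~[]~p3, u   [~->-rule on 5]
8. p2 -> ~p3, u   [[]-rule on 4 via uRu]
9. p2, u   [[]-rule on 6 via uRu]
10. ~p3, u   [->-rule on 8 (branches; this branch)]
11. ~p3, v   [~[]-rule on 3: fresh world v, uRv]
12. p2 -> ~p3, v   [[]-rule on 4 via uRv]
13. p2, v   [[]-rule on 6 via uRv]
14. p3, w   [~[]-rule on 7: fresh world w, uRw]
15. p2 -> ~p3, w   [[]-rule on 4 via uRw]
16. p2, w   [[]-rule on 6 via uRw]
17. ~p3, w   [->-rule on 15 (branches; this branch)]
Accessibility: uRu, uRv, uRw, vRu, vRv, vRw, wRu, wRv, wRw
Branch closes: p3 and ~p3 both at w.
All branches of the negation close; one closing branch shown above.

Yes, valid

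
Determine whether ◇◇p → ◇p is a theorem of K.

Invalid (countermodel exists)

Tableau for the negation ¬(◇◇p → ◇p):
1. ¬(◇◇p → ◇p), w0
2. ◇◇p, w0
3. ¬◇p, w0
4. ◇p, w1
5. ¬p, w1
6. p, w2
Accessibility: w0Rw1, w1Rw2
The negation has an open branch (countermodel exists).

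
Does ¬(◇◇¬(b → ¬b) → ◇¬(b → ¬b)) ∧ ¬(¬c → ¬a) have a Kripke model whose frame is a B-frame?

Satisfiable (open branch found)

1. ¬(◇◇¬(b → ¬b) → ◇¬(b → ¬b)) ∧ ¬(¬c → ¬a), 0
2. ¬(◇◇¬(b → ¬b) → ◇¬(b → ¬b)), 0
3. ¬(¬c → ¬a), 0
4. ◇◇¬(b → ¬b), 0
5. ¬◇¬(b → ¬b), 0
6. ¬c, 0
7. a, 0
8. b → ¬b, 0
9. ¬b, 0
10. ◇¬(b → ¬b), 1
11. b → ¬b, 1
12. ¬b, 1
13. ¬(b → ¬b), 2
14. b, 2
Accessibility: 0R0, 0R1, 1R0, 1R1, 1R2, 2R1, 2R2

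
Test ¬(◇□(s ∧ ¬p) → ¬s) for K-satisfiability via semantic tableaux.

1. ¬(◇□(s ∧ ¬p) → ¬s), u
2. ◇□(s ∧ ¬p), u
3. s, u
4. □(s ∧ ¬p), v
Accessibility: uRv

Satisfiable (open branch found)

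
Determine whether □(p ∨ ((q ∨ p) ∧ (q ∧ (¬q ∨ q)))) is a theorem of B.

Tableau for the negation ¬□(p ∨ ((q ∨ p) ∧ (q ∧ (¬q ∨ q)))):
1. ¬□(p ∨ ((q ∨ p) ∧ (q ∧ (¬q ∨ q)))), u
2. ¬(p ∨ ((q ∨ p) ∧ (q ∧ (¬q ∨ q)))), v
3. ¬p, v
4. ¬((q ∨ p) ∧ (q ∧ (¬q ∨ q))), v
5. ¬(q ∧ (¬q ∨ q)), v
6. ¬q, v
Accessibility: uRu, uRv, vRu, vRv
The negation has an open branch (countermodel exists).

Invalid (countermodel exists)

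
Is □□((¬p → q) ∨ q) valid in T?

Tableau for the negation ¬□□((¬p → q) ∨ q):
1. ¬□□((¬p → q) ∨ q), 0
2. ¬□((¬p → q) ∨ q), 1
3. ¬((¬p → q) ∨ q), 2
4. ¬(¬p → q), 2
5. ¬q, 2
6. ¬p, 2
Accessibility: 0R0, 0R1, 1R1, 1R2, 2R2
The negation has an open branch (countermodel exists).

No, not valid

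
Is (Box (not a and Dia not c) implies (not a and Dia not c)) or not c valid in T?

Yes, valid

Tableau for the negation not ((Box (not a and Dia not c) implies (not a and Dia not c)) or not c):
1. not ((Box (not a and Dia not c) implies (not a and Dia not c)) or not c), w0
2. not (Box (not a and Dia not c) implies (not a and Dia not c)), w0
3. c, w0
4. Box (not a and Dia not c), w0
5. not (not a and Dia not c), w0
6. not a and Dia not c, w0
7. not a, w0
8. Dia not c, w0
9. not Dia not c, w0
10. not c, w1
11. not a and Dia not c, w1
12. not a, w1
13. Dia not c, w1
14. c, w1
Accessibility: w0Rw0, w0Rw1, w1Rw1
Branch closes: c and not c both at w1.
All branches of the negation close; one closing branch shown above.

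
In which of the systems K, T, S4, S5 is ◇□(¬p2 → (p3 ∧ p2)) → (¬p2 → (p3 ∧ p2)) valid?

S4-tableau for the negation ¬(◇□(¬p2 → (p3 ∧ p2)) → (¬p2 → (p3 ∧ p2))):
1. ¬(◇□(¬p2 → (p3 ∧ p2)) → (¬p2 → (p3 ∧ p2))), u
2. ◇□(¬p2 → (p3 ∧ p2)), u
3. ¬(¬p2 → (p3 ∧ p2)), u
4. ¬p2, u
5. ¬(p3 ∧ p2), u
6. □(¬p2 → (p3 ∧ p2)), v
7. ¬p2 → (p3 ∧ p2), v
8. p3 ∧ p2, v
9. p3, v
10. p2, v
Accessibility: uRu, uRv, vRv
Complete open branch: countermodel on an S4-frame, so not valid in S4, nor in K, T (the same frame is also a K-frame and a T-frame).
S5-tableau for the negation ¬(◇□(¬p2 → (p3 ∧ p2)) → (¬p2 → (p3 ∧ p2))):
1. ¬(◇□(¬p2 → (p3 ∧ p2)) → (¬p2 → (p3 ∧ p2))), u
2. ◇□(¬p2 → (p3 ∧ p2)), u
3. ¬(¬p2 → (p3 ∧ p2)), u
4. ¬p2, u
5. ¬(p3 ∧ p2), u
6. □(¬p2 → (p3 ∧ p2)), v
7. ¬p2 → (p3 ∧ p2), u
8. ¬p2 → (p3 ∧ p2), v
9. p3 ∧ p2, u
10. p3, u
11. p2, u
Accessibility: uRu, uRv, vRu, vRv
Branch closes: p2 and ¬p2 both at u.
Every branch closes (one shown): valid in S5.

S5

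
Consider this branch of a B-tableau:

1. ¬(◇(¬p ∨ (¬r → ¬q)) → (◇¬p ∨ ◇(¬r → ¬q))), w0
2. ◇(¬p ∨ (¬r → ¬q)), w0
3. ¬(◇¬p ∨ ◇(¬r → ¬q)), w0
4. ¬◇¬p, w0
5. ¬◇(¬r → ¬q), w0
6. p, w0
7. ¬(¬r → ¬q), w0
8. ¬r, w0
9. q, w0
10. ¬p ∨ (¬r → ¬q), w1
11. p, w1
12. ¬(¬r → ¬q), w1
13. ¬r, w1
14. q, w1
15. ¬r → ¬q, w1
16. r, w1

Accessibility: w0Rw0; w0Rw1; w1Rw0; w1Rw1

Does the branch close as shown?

Closed

Both r and ¬r appear at w1.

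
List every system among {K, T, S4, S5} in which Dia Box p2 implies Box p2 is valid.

S5

S4-tableau for the negation not (Dia Box p2 implies Box p2):
1. not (Dia Box p2 implies Box p2), 0
2. Dia Box p2, 0
3. not Box p2, 0
4. Box p2, 1
5. p2, 1
6. not p2, 2
Accessibility: 0R0, 0R1, 0R2, 1R1, 2R2
Complete open branch: countermodel on an S4-frame, so not valid in S4, nor in K, T (the same frame is also a K-frame and a T-frame).
S5-tableau for the negation not (Dia Box p2 implies Box p2):
1. not (Dia Box p2 implies Box p2), 0
2. Dia Box p2, 0
3. not Box p2, 0
4. Box p2, 1
5. p2, 0
6. p2, 1
7. not p2, 2
8. p2, 2
Accessibility: 0R0, 0R1, 0R2, 1R0, 1R1, 1R2, 2R0, 2R1, 2R2
Branch closes: p2 and not p2 both at 2.
Every branch closes (one shown): valid in S5.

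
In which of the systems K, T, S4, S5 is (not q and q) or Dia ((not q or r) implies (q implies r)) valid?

T, S4, S5

T-tableau for the negation not ((not q and q) or Dia ((not q or r) implies (q implies r))):
1. not ((not q and q) or Dia ((not q or r) implies (q implies r))), w0
2. not (not q and q), w0
3. not Dia ((not q or r) implies (q implies r)), w0
4. not ((not q or r) implies (q implies r)), w0
5. not q or r, w0
6. not (q implies r), w0
7. q, w0
8. not r, w0
9. r, w0
Accessibility: w0Rw0
Branch closes: r and not r both at w0.
Every branch closes (one shown): valid in T, hence also in S4, S5 (every theorem of T is a theorem of S4 and S5).
K-tableau for the negation not ((not q and q) or Dia ((not q or r) implies (q implies r))):
1. not ((not q and q) or Dia ((not q or r) implies (q implies r))), w0
2. not (not q and q), w0
3. not Dia ((not q or r) implies (q implies r)), w0
4. not q, w0
Complete open branch: countermodel on a K-frame, so not valid in K.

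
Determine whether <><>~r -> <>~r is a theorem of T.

Tableau for the negation ~(<><>~r -> <>~r):
1. ~(<><>~r -> <>~r), 0
2. <><>~r, 0
3. ~<>~r, 0
4. r, 0
5. <>~r, 1
6. r, 1
7. ~r, 2
Accessibility: 0R0, 0R1, 1R1, 1R2, 2R2
The negation has an open branch (countermodel exists).

No, not valid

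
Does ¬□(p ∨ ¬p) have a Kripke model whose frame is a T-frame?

Unsatisfiable

1. ¬□(p ∨ ¬p), 0
2. ¬(p ∨ ¬p), 1   [¬□-rule on 1: fresh world 1, 0R1]
3. ¬p, 1   [¬∨-rule on 2]
4. p, 1   [¬∨-rule on 2]
Accessibility: 0R0, 0R1, 1R1
Branch closes: p and ¬p both at 1.
Every branch closes; the branch above is one of them.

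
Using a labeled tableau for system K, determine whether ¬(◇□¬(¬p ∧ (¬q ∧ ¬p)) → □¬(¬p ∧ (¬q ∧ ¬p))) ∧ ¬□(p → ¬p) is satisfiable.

Satisfiable

1. ¬(◇□¬(¬p ∧ (¬q ∧ ¬p)) → □¬(¬p ∧ (¬q ∧ ¬p))) ∧ ¬□(p → ¬p), 0
2. ¬(◇□¬(¬p ∧ (¬q ∧ ¬p)) → □¬(¬p ∧ (¬q ∧ ¬p))), 0   [∧-rule on 1]
3. ¬□(p → ¬p), 0   [∧-rule on 1]
4. ◇□¬(¬p ∧ (¬q ∧ ¬p)), 0   [¬→-rule on 2]
5. ¬□¬(¬p ∧ (¬q ∧ ¬p)), 0   [¬→-rule on 2]
6. ¬(p → ¬p), 1   [¬□-rule on 3: fresh world 1, 0R1]
7. p, 1   [¬→-rule on 6]
8. □¬(¬p ∧ (¬q ∧ ¬p)), 2   [◇-rule on 4: fresh world 2, 0R2]
9. ¬p ∧ (¬q ∧ ¬p), 3   [¬□-rule on 5: fresh world 3, 0R3]
10. ¬p, 3   [∧-rule on 9]
11. ¬q ∧ ¬p, 3   [∧-rule on 9]
12. ¬q, 3   [∧-rule on 11]
Accessibility: 0R1, 0R2, 0R3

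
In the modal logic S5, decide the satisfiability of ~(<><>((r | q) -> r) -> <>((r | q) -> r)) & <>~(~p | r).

1. ~(<><>((r | q) -> r) -> <>((r | q) -> r)) & <>~(~p | r), u
2. ~(<><>((r | q) -> r) -> <>((r | q) -> r)), u
3. <>~(~p | r), u
4. <><>((r | q) -> r), u
5. ~<>((r | q) -> r), u
6. ~((r | q) -> r), u
7. r | q, u
8. ~r, u
9. q, u
10. ~(~p | r), v
11. p, v
12. ~r, v
13. ~((r | q) -> r), v
14. r | q, v
15. q, v
16. <>((r | q) -> r), w
17. ~((r | q) -> r), w
18. r | q, w
19. ~r, w
20. q, w
21. (r | q) -> r, x
22. ~((r | q) -> r), x
23. r | q, x
24. ~r, x
25. ~(r | q), x
26. ~q, x
27. q, x
Accessibility: uRu, uRv, uRw, uRx, vRu, vRv, vRw, vRx, wRu, wRv, wRw, wRx, xRu, xRv, xRw, xRx
Branch closes: q and ~q both at x.
Every branch closes; the branch above is one of them.

Unsatisfiable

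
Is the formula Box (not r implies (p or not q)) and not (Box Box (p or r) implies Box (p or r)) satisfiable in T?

Unsatisfiable (every branch closes)

1. Box (not r implies (p or not q)) and not (Box Box (p or r) implies Box (p or r)), 0
2. Box (not r implies (p or not q)), 0
3. not (Box Box (p or r) implies Box (p or r)), 0
4. Box Box (p or r), 0
5. not Box (p or r), 0
6. not r implies (p or not q), 0
7. Box (p or r), 0
8. p or r, 0
9. p or not q, 0
10. r, 0
11. not q, 0
12. not (p or r), 1
13. not p, 1
14. not r, 1
15. not r implies (p or not q), 1
16. Box (p or r), 1
17. p or r, 1
18. p or not q, 1
19. r, 1
Accessibility: 0R0, 0R1, 1R1
Branch closes: r and not r both at 1.
All branches of the tableau close; one closing branch shown above.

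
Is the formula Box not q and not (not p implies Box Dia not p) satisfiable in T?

1. Box not q and not (not p implies Box Dia not p), 0
2. Box not q, 0
3. not (not p implies Box Dia not p), 0
4. not p, 0
5. not Box Dia not p, 0
6. not q, 0
7. not Dia not p, 1
8. not q, 1
9. p, 1
Accessibility: 0R0, 0R1, 1R1

Yes, satisfiable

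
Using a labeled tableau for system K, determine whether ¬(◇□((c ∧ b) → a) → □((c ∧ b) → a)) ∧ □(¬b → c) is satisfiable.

Satisfiable

1. ¬(◇□((c ∧ b) → a) → □((c ∧ b) → a)) ∧ □(¬b → c), u
2. ¬(◇□((c ∧ b) → a) → □((c ∧ b) → a)), u
3. □(¬b → c), u
4. ◇□((c ∧ b) → a), u
5. ¬□((c ∧ b) → a), u
6. □((c ∧ b) → a), v
7. ¬b → c, v
8. c, v
9. ¬((c ∧ b) → a), w
10. c ∧ b, w
11. ¬a, w
12. c, w
13. b, w
14. ¬b → c, w
Accessibility: uRv, uRw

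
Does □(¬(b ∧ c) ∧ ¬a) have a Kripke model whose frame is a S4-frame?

Yes, satisfiable

1. □(¬(b ∧ c) ∧ ¬a), 0
2. ¬(b ∧ c) ∧ ¬a, 0   [□-rule on 1 via 0R0]
3. ¬(b ∧ c), 0   [∧-rule on 2]
4. ¬a, 0   [∧-rule on 2]
5. ¬c, 0   [¬∧-rule on 3 (branches; this branch)]
Accessibility: 0R0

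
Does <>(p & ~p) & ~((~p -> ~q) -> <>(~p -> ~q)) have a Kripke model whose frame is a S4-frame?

1. <>(p & ~p) & ~((~p -> ~q) -> <>(~p -> ~q)), u
2. <>(p & ~p), u   [&-rule on 1]
3. ~((~p -> ~q) -> <>(~p -> ~q)), u   [&-rule on 1]
4. ~p -> ~q, u   [~->-rule on 3]
5. ~<>(~p -> ~q), u   [~->-rule on 3]
6. ~(~p -> ~q), u   [~<>-rule on 5 via uRu]
7. ~p, u   [~->-rule on 6]
8. q, u   [~->-rule on 6]
9. ~q, u   [->-rule on 4 (branches; this branch)]
Accessibility: uRu
Branch closes: q and ~q both at u.
All branches of the tableau close; one closing branch shown above.

Unsatisfiable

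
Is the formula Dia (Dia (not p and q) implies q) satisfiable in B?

Satisfiable (open branch found)

1. Dia (Dia (not p and q) implies q), u
2. Dia (not p and q) implies q, v
3. q, v
Accessibility: uRu, uRv, vRu, vRv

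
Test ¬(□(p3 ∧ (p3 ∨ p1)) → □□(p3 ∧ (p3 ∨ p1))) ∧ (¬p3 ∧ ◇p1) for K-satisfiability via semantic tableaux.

Satisfiable (open branch found)

1. ¬(□(p3 ∧ (p3 ∨ p1)) → □□(p3 ∧ (p3 ∨ p1))) ∧ (¬p3 ∧ ◇p1), w0
2. ¬(□(p3 ∧ (p3 ∨ p1)) → □□(p3 ∧ (p3 ∨ p1))), w0
3. ¬p3 ∧ ◇p1, w0
4. □(p3 ∧ (p3 ∨ p1)), w0
5. ¬□□(p3 ∧ (p3 ∨ p1)), w0
6. ¬p3, w0
7. ◇p1, w0
8. ¬□(p3 ∧ (p3 ∨ p1)), w1
9. p3 ∧ (p3 ∨ p1), w1
10. p3, w1
11. p3 ∨ p1, w1
12. p1, w1
13. p1, w2
14. p3 ∧ (p3 ∨ p1), w2
15. p3, w2
16. p3 ∨ p1, w2
17. ¬(p3 ∧ (p3 ∨ p1)), w3
18. ¬(p3 ∨ p1), w3
19. ¬p3, w3
20. ¬p1, w3
Accessibility: w0Rw1, w0Rw2, w1Rw3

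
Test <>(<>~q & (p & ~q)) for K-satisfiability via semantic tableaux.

1. <>(<>~q & (p & ~q)), 0
2. <>~q & (p & ~q), 1
3. <>~q, 1
4. p & ~q, 1
5. p, 1
6. ~q, 1
7. ~q, 2
Accessibility: 0R1, 1R2

Yes, satisfiable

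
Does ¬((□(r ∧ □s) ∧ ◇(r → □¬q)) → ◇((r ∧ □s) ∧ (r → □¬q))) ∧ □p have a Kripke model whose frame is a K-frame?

Unsatisfiable

1. ¬((□(r ∧ □s) ∧ ◇(r → □¬q)) → ◇((r ∧ □s) ∧ (r → □¬q))) ∧ □p, u
2. ¬((□(r ∧ □s) ∧ ◇(r → □¬q)) → ◇((r ∧ □s) ∧ (r → □¬q))), u
3. □p, u
4. □(r ∧ □s) ∧ ◇(r → □¬q), u
5. ¬◇((r ∧ □s) ∧ (r → □¬q)), u
6. □(r ∧ □s), u
7. ◇(r → □¬q), u
8. r → □¬q, v
9. p, v
10. ¬((r ∧ □s) ∧ (r → □¬q)), v
11. r ∧ □s, v
12. r, v
13. □s, v
14. □¬q, v
15. ¬(r → □¬q), v
16. ¬□¬q, v
17. q, w
18. s, w
19. ¬q, w
Accessibility: uRv, vRw
Branch closes: q and ¬q both at w.
All branches of the tableau close; one closing branch shown above.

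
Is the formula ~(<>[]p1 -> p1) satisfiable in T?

Satisfiable (open branch found)

1. ~(<>[]p1 -> p1), u
2. <>[]p1, u
3. ~p1, u
4. []p1, v
5. p1, v
Accessibility: uRu, uRv, vRv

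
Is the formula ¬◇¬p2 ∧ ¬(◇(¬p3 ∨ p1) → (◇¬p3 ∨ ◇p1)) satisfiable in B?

1. ¬◇¬p2 ∧ ¬(◇(¬p3 ∨ p1) → (◇¬p3 ∨ ◇p1)), 0
2. ¬◇¬p2, 0   [∧-rule on 1]
3. ¬(◇(¬p3 ∨ p1) → (◇¬p3 ∨ ◇p1)), 0   [∧-rule on 1]
4. ◇(¬p3 ∨ p1), 0   [¬→-rule on 3]
5. ¬(◇¬p3 ∨ ◇p1), 0   [¬→-rule on 3]
6. ¬◇¬p3, 0   [¬∨-rule on 5]
7. ¬◇p1, 0   [¬∨-rule on 5]
8. p2, 0   [¬◇-rule on 2 via 0R0]
9. p3, 0   [¬◇-rule on 6 via 0R0]
10. ¬p1, 0   [¬◇-rule on 7 via 0R0]
11. ¬p3 ∨ p1, 1   [◇-rule on 4: fresh world 1, 0R1]
12. p2, 1   [¬◇-rule on 2 via 0R1]
13. p3, 1   [¬◇-rule on 6 via 0R1]
14. ¬p1, 1   [¬◇-rule on 7 via 0R1]
15. p1, 1   [∨-rule on 11 (branches; this branch)]
Accessibility: 0R0, 0R1, 1R0, 1R1
Branch closes: p1 and ¬p1 both at 1.
All branches of the tableau close; one closing branch shown above.

No, unsatisfiable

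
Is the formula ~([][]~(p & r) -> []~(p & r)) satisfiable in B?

1. ~([][]~(p & r) -> []~(p & r)), 0
2. [][]~(p & r), 0
3. ~[]~(p & r), 0
4. []~(p & r), 0
5. ~(p & r), 0
6. ~r, 0
7. p & r, 1
8. p, 1
9. r, 1
10. []~(p & r), 1
11. ~(p & r), 1
12. ~r, 1
Accessibility: 0R0, 0R1, 1R0, 1R1
Branch closes: r and ~r both at 1.
(One branch shown.) All branches close.

Unsatisfiable (every branch closes)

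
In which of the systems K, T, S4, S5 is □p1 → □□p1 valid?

S4-tableau for the negation ¬(□p1 → □□p1):
1. ¬(□p1 → □□p1), 0
2. □p1, 0   [¬→-rule on 1]
3. ¬□□p1, 0   [¬→-rule on 1]
4. p1, 0   [□-rule on 2 via 0R0]
5. ¬□p1, 1   [¬□-rule on 3: fresh world 1, 0R1]
6. p1, 1   [□-rule on 2 via 0R1]
7. ¬p1, 2   [¬□-rule on 5: fresh world 2, 1R2]
8. p1, 2   [□-rule on 2 via 0R2]
Accessibility: 0R0, 0R1, 0R2, 1R1, 1R2, 2R2
Branch closes: p1 and ¬p1 both at 2.
Every branch closes (one shown): valid in S4, hence also in S5 (every theorem of S4 is a theorem of S5).
T-tableau for the negation ¬(□p1 → □□p1):
1. ¬(□p1 → □□p1), 0
2. □p1, 0   [¬→-rule on 1]
3. ¬□□p1, 0   [¬→-rule on 1]
4. p1, 0   [□-rule on 2 via 0R0]
5. ¬□p1, 1   [¬□-rule on 3: fresh world 1, 0R1]
6. p1, 1   [□-rule on 2 via 0R1]
7. ¬p1, 2   [¬□-rule on 5: fresh world 2, 1R2]
Accessibility: 0R0, 0R1, 1R1, 1R2, 2R2
Complete open branch: countermodel on a T-frame, so not valid in T, nor in K (the same frame is also a K-frame).

S4, S5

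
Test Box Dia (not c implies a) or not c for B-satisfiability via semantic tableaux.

Satisfiable (open branch found)

1. Box Dia (not c implies a) or not c, w0
2. not c, w0
Accessibility: w0Rw0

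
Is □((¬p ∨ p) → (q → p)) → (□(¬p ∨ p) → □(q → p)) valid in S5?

Tableau for the negation ¬(□((¬p ∨ p) → (q → p)) → (□(¬p ∨ p) → □(q → p))):
1. ¬(□((¬p ∨ p) → (q → p)) → (□(¬p ∨ p) → □(q → p))), 0
2. □((¬p ∨ p) → (q → p)), 0   [¬→-rule on 1]
3. ¬(□(¬p ∨ p) → □(q → p)), 0   [¬→-rule on 1]
4. □(¬p ∨ p), 0   [¬→-rule on 3]
5. ¬□(q → p), 0   [¬→-rule on 3]
6. (¬p ∨ p) → (q → p), 0   [□-rule on 2 via 0R0]
7. ¬p ∨ p, 0   [□-rule on 4 via 0R0]
8. q → p, 0   [→-rule on 6 (branches; this branch)]
9. p, 0   [∨-rule on 7 (branches; this branch)]
10. ¬(q → p), 1   [¬□-rule on 5: fresh world 1, 0R1]
11. q, 1   [¬→-rule on 10]
12. ¬p, 1   [¬→-rule on 10]
13. (¬p ∨ p) → (q → p), 1   [□-rule on 2 via 0R1]
14. ¬p ∨ p, 1   [□-rule on 4 via 0R1]
15. q → p, 1   [→-rule on 13 (branches; this branch)]
16. p, 1   [→-rule on 15 (branches; this branch)]
Accessibility: 0R0, 0R1, 1R0, 1R1
Branch closes: p and ¬p both at 1.
All branches of the negation close; one closing branch shown above.

Yes, valid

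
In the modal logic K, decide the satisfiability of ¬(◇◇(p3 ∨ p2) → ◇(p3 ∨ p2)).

Satisfiable

1. ¬(◇◇(p3 ∨ p2) → ◇(p3 ∨ p2)), u
2. ◇◇(p3 ∨ p2), u
3. ¬◇(p3 ∨ p2), u
4. ◇(p3 ∨ p2), v
5. ¬(p3 ∨ p2), v
6. ¬p3, v
7. ¬p2, v
8. p3 ∨ p2, w
9. p2, w
Accessibility: uRv, vRw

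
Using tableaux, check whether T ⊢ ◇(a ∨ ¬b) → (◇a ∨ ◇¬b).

Valid in T

Tableau for the negation ¬(◇(a ∨ ¬b) → (◇a ∨ ◇¬b)):
1. ¬(◇(a ∨ ¬b) → (◇a ∨ ◇¬b)), 0
2. ◇(a ∨ ¬b), 0
3. ¬(◇a ∨ ◇¬b), 0
4. ¬◇a, 0
5. ¬◇¬b, 0
6. ¬a, 0
7. b, 0
8. a ∨ ¬b, 1
9. ¬a, 1
10. b, 1
11. ¬b, 1
Accessibility: 0R0, 0R1, 1R1
Branch closes: b and ¬b both at 1.
All branches of the negation close; one closing branch shown above.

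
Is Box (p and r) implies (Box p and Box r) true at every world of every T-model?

Tableau for the negation not (Box (p and r) implies (Box p and Box r)):
1. not (Box (p and r) implies (Box p and Box r)), u
2. Box (p and r), u   [neg-implies-rule on 1]
3. not (Box p and Box r), u   [neg-implies-rule on 1]
4. p and r, u   [Box-rule on 2 via uRu]
5. p, u   [and-rule on 4]
6. r, u   [and-rule on 4]
7. not Box r, u   [neg-and-rule on 3 (branches; this branch)]
8. not r, v   [neg-Box-rule on 7: fresh world v, uRv]
9. p and r, v   [Box-rule on 2 via uRv]
10. p, v   [and-rule on 9]
11. r, v   [and-rule on 9]
Accessibility: uRu, uRv, vRv
Branch closes: r and not r both at v.
Every branch of the negation's tableau closes; the branch above is one of them.

Valid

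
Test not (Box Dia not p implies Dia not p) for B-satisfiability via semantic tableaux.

Unsatisfiable

1. not (Box Dia not p implies Dia not p), 0
2. Box Dia not p, 0
3. not Dia not p, 0
4. Dia not p, 0
5. p, 0
6. not p, 1
7. Dia not p, 1
8. p, 1
Accessibility: 0R0, 0R1, 1R0, 1R1
Branch closes: p and not p both at 1.
(One branch shown.) All branches close.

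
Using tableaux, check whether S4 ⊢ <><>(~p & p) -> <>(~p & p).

Tableau for the negation ~(<><>(~p & p) -> <>(~p & p)):
1. ~(<><>(~p & p) -> <>(~p & p)), 0
2. <><>(~p & p), 0
3. ~<>(~p & p), 0
4. ~(~p & p), 0
5. ~p, 0
6. <>(~p & p), 1
7. ~(~p & p), 1
8. ~p, 1
9. ~p & p, 2
10. ~p, 2
11. p, 2
Accessibility: 0R0, 0R1, 0R2, 1R1, 1R2, 2R2
Branch closes: p and ~p both at 2.
All branches of the negation close; one closing branch shown above.

Yes, valid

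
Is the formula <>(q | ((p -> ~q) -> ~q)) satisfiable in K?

1. <>(q | ((p -> ~q) -> ~q)), w0
2. q | ((p -> ~q) -> ~q), w1
3. (p -> ~q) -> ~q, w1
4. ~q, w1
Accessibility: w0Rw1

Yes, satisfiable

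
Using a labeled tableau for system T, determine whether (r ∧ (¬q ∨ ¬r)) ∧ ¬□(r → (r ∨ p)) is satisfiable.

1. (r ∧ (¬q ∨ ¬r)) ∧ ¬□(r → (r ∨ p)), u
2. r ∧ (¬q ∨ ¬r), u   [∧-rule on 1]
3. ¬□(r → (r ∨ p)), u   [∧-rule on 1]
4. r, u   [∧-rule on 2]
5. ¬q ∨ ¬r, u   [∧-rule on 2]
6. ¬q, u   [∨-rule on 5 (branches; this branch)]
7. ¬(r → (r ∨ p)), v   [¬□-rule on 3: fresh world v, uRv]
8. r, v   [¬→-rule on 7]
9. ¬(r ∨ p), v   [¬→-rule on 7]
10. ¬r, v   [¬∨-rule on 9]
11. ¬p, v   [¬∨-rule on 9]
Accessibility: uRu, uRv, vRv
Branch closes: r and ¬r both at v.
(One branch shown.) All branches close.

Unsatisfiable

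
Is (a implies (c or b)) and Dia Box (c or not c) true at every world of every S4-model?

Not valid

Tableau for the negation not ((a implies (c or b)) and Dia Box (c or not c)):
1. not ((a implies (c or b)) and Dia Box (c or not c)), u
2. not (a implies (c or b)), u   [neg-and-rule on 1 (branches; this branch)]
3. a, u   [neg-implies-rule on 2]
4. not (c or b), u   [neg-implies-rule on 2]
5. not c, u   [neg-or-rule on 4]
6. not b, u   [neg-or-rule on 4]
Accessibility: uRu
The negation has an open branch (countermodel exists).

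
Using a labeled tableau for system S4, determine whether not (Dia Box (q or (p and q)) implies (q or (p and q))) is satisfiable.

Satisfiable

1. not (Dia Box (q or (p and q)) implies (q or (p and q))), u
2. Dia Box (q or (p and q)), u   [neg-implies-rule on 1]
3. not (q or (p and q)), u   [neg-implies-rule on 1]
4. not q, u   [neg-or-rule on 3]
5. not (p and q), u   [neg-or-rule on 3]
6. Box (q or (p and q)), v   [Dia-rule on 2: fresh world v, uRv]
7. q or (p and q), v   [Box-rule on 6 via vRv]
8. p and q, v   [or-rule on 7 (branches; this branch)]
9. p, v   [and-rule on 8]
10. q, v   [and-rule on 8]
Accessibility: uRu, uRv, vRv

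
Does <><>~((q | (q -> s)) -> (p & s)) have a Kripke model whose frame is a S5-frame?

Satisfiable (open branch found)

1. <><>~((q | (q -> s)) -> (p & s)), 0
2. <>~((q | (q -> s)) -> (p & s)), 1
3. ~((q | (q -> s)) -> (p & s)), 2
4. q | (q -> s), 2
5. ~(p & s), 2
6. q -> s, 2
7. ~s, 2
8. ~q, 2
Accessibility: 0R0, 0R1, 0R2, 1R0, 1R1, 1R2, 2R0, 2R1, 2R2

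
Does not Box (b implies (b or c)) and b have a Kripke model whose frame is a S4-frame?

No, unsatisfiable

1. not Box (b implies (b or c)) and b, w0
2. not Box (b implies (b or c)), w0   [and-rule on 1]
3. b, w0   [and-rule on 1]
4. not (b implies (b or c)), w1   [neg-Box-rule on 2: fresh world w1, w0Rw1]
5. b, w1   [neg-implies-rule on 4]
6. not (b or c), w1   [neg-implies-rule on 4]
7. not b, w1   [neg-or-rule on 6]
8. not c, w1   [neg-or-rule on 6]
Accessibility: w0Rw0, w0Rw1, w1Rw1
Branch closes: b and not b both at w1.
Every branch closes; the branch above is one of them.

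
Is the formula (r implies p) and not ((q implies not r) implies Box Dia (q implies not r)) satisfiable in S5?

1. (r implies p) and not ((q implies not r) implies Box Dia (q implies not r)), w0
2. r implies p, w0   [and-rule on 1]
3. not ((q implies not r) implies Box Dia (q implies not r)), w0   [and-rule on 1]
4. q implies not r, w0   [neg-implies-rule on 3]
5. not Box Dia (q implies not r), w0   [neg-implies-rule on 3]
6. p, w0   [implies-rule on 2 (branches; this branch)]
7. not r, w0   [implies-rule on 4 (branches; this branch)]
8. not Dia (q implies not r), w1   [neg-Box-rule on 5: fresh world w1, w0Rw1]
9. not (q implies not r), w0   [neg-Dia-rule on 8 via w1Rw0]
10. q, w0   [neg-implies-rule on 9]
11. r, w0   [neg-implies-rule on 9]
Accessibility: w0Rw0, w0Rw1, w1Rw0, w1Rw1
Branch closes: r and not r both at w0.
Every branch closes; the branch above is one of them.

Unsatisfiable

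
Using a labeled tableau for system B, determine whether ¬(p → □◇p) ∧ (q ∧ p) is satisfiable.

1. ¬(p → □◇p) ∧ (q ∧ p), w0
2. ¬(p → □◇p), w0   [∧-rule on 1]
3. q ∧ p, w0   [∧-rule on 1]
4. p, w0   [¬→-rule on 2]
5. ¬□◇p, w0   [¬→-rule on 2]
6. q, w0   [∧-rule on 3]
7. ¬◇p, w1   [¬□-rule on 5: fresh world w1, w0Rw1]
8. ¬p, w0   [¬◇-rule on 7 via w1Rw0]
Accessibility: w0Rw0, w0Rw1, w1Rw0, w1Rw1
Branch closes: p and ¬p both at w0.
All branches of the tableau close; one closing branch shown above.

Unsatisfiable (every branch closes)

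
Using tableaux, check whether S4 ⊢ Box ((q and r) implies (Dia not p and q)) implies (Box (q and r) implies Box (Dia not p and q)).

Tableau for the negation not (Box ((q and r) implies (Dia not p and q)) implies (Box (q and r) implies Box (Dia not p and q))):
1. not (Box ((q and r) implies (Dia not p and q)) implies (Box (q and r) implies Box (Dia not p and q))), u
2. Box ((q and r) implies (Dia not p and q)), u
3. not (Box (q and r) implies Box (Dia not p and q)), u
4. Box (q and r), u
5. not Box (Dia not p and q), u
6. (q and r) implies (Dia not p and q), u
7. q and r, u
8. q, u
9. r, u
10. Dia not p and q, u
11. Dia not p, u
12. not (Dia not p and q), v
13. (q and r) implies (Dia not p and q), v
14. q and r, v
15. q, v
16. r, v
17. not Dia not p, v
18. p, v
19. Dia not p and q, v
20. Dia not p, v
21. not p, w
22. (q and r) implies (Dia not p and q), w
23. q and r, w
24. q, w
25. r, w
26. Dia not p and q, w
27. Dia not p, w
28. not p, x
29. (q and r) implies (Dia not p and q), x
30. q and r, x
31. q, x
32. r, x
33. p, x
Accessibility: uRu, uRv, uRw, uRx, vRv, vRx, wRw, xRx
Branch closes: p and not p both at x.
All branches of the negation close; one closing branch shown above.

Yes, valid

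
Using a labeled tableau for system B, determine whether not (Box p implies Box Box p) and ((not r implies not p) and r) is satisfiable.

1. not (Box p implies Box Box p) and ((not r implies not p) and r), u
2. not (Box p implies Box Box p), u
3. (not r implies not p) and r, u
4. Box p, u
5. not Box Box p, u
6. not r implies not p, u
7. r, u
8. p, u
9. not Box p, v
10. p, v
11. not p, w
Accessibility: uRu, uRv, vRu, vRv, vRw, wRv, wRw

Yes, satisfiable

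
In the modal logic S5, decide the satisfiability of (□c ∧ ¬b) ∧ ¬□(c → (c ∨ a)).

Unsatisfiable (every branch closes)

1. (□c ∧ ¬b) ∧ ¬□(c → (c ∨ a)), w0
2. □c ∧ ¬b, w0   [∧-rule on 1]
3. ¬□(c → (c ∨ a)), w0   [∧-rule on 1]
4. □c, w0   [∧-rule on 2]
5. ¬b, w0   [∧-rule on 2]
6. c, w0   [□-rule on 4 via w0Rw0]
7. ¬(c → (c ∨ a)), w1   [¬□-rule on 3: fresh world w1, w0Rw1]
8. c, w1   [¬→-rule on 7]
9. ¬(c ∨ a), w1   [¬→-rule on 7]
10. ¬c, w1   [¬∨-rule on 9]
11. ¬a, w1   [¬∨-rule on 9]
Accessibility: w0Rw0, w0Rw1, w1Rw0, w1Rw1
Branch closes: c and ¬c both at w1.
All branches of the tableau close; one closing branch shown above.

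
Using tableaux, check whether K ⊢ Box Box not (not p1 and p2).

Not valid

Tableau for the negation not Box Box not (not p1 and p2):
1. not Box Box not (not p1 and p2), u
2. not Box not (not p1 and p2), v
3. not p1 and p2, w
4. not p1, w
5. p2, w
Accessibility: uRv, vRw
The negation has an open branch (countermodel exists).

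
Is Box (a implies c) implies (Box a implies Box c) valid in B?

Valid in B

Tableau for the negation not (Box (a implies c) implies (Box a implies Box c)):
1. not (Box (a implies c) implies (Box a implies Box c)), 0
2. Box (a implies c), 0   [neg-implies-rule on 1]
3. not (Box a implies Box c), 0   [neg-implies-rule on 1]
4. Box a, 0   [neg-implies-rule on 3]
5. not Box c, 0   [neg-implies-rule on 3]
6. a implies c, 0   [Box-rule on 2 via 0R0]
7. a, 0   [Box-rule on 4 via 0R0]
8. c, 0   [implies-rule on 6 (branches; this branch)]
9. not c, 1   [neg-Box-rule on 5: fresh world 1, 0R1]
10. a implies c, 1   [Box-rule on 2 via 0R1]
11. a, 1   [Box-rule on 4 via 0R1]
12. c, 1   [implies-rule on 10 (branches; this branch)]
Accessibility: 0R0, 0R1, 1R0, 1R1
Branch closes: c and not c both at 1.
Every branch of the negation's tableau closes; the branch above is one of them.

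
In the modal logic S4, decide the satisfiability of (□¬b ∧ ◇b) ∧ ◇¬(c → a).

Unsatisfiable

1. (□¬b ∧ ◇b) ∧ ◇¬(c → a), u
2. □¬b ∧ ◇b, u   [∧-rule on 1]
3. ◇¬(c → a), u   [∧-rule on 1]
4. □¬b, u   [∧-rule on 2]
5. ◇b, u   [∧-rule on 2]
6. ¬b, u   [□-rule on 4 via uRu]
7. ¬(c → a), v   [◇-rule on 3: fresh world v, uRv]
8. c, v   [¬→-rule on 7]
9. ¬a, v   [¬→-rule on 7]
10. ¬b, v   [□-rule on 4 via uRv]
11. b, w   [◇-rule on 5: fresh world w, uRw]
12. ¬b, w   [□-rule on 4 via uRw]
Accessibility: uRu, uRv, uRw, vRv, wRw
Branch closes: b and ¬b both at w.
(One branch shown.) All branches close.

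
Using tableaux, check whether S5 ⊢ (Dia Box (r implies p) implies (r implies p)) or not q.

Tableau for the negation not ((Dia Box (r implies p) implies (r implies p)) or not q):
1. not ((Dia Box (r implies p) implies (r implies p)) or not q), u
2. not (Dia Box (r implies p) implies (r implies p)), u
3. q, u
4. Dia Box (r implies p), u
5. not (r implies p), u
6. r, u
7. not p, u
8. Box (r implies p), v
9. r implies p, u
10. r implies p, v
11. p, u
Accessibility: uRu, uRv, vRu, vRv
Branch closes: p and not p both at u.
All branches of the negation close; one closing branch shown above.

Valid in S5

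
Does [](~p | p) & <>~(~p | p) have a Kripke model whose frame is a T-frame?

1. [](~p | p) & <>~(~p | p), w0
2. [](~p | p), w0
3. <>~(~p | p), w0
4. ~p | p, w0
5. p, w0
6. ~(~p | p), w1
7. p, w1
8. ~p, w1
Accessibility: w0Rw0, w0Rw1, w1Rw1
Branch closes: p and ~p both at w1.
All branches of the tableau close; one closing branch shown above.

Unsatisfiable (every branch closes)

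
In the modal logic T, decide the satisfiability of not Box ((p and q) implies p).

Unsatisfiable

1. not Box ((p and q) implies p), 0
2. not ((p and q) implies p), 1
3. p and q, 1
4. not p, 1
5. p, 1
6. q, 1
Accessibility: 0R0, 0R1, 1R1
Branch closes: p and not p both at 1.
(One branch shown.) All branches close.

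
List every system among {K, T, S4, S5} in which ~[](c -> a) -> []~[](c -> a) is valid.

S5

S4-tableau for the negation ~(~[](c -> a) -> []~[](c -> a)):
1. ~(~[](c -> a) -> []~[](c -> a)), w0
2. ~[](c -> a), w0
3. ~[]~[](c -> a), w0
4. ~(c -> a), w1
5. c, w1
6. ~a, w1
7. [](c -> a), w2
8. c -> a, w2
9. a, w2
Accessibility: w0Rw0, w0Rw1, w0Rw2, w1Rw1, w2Rw2
Complete open branch: countermodel on an S4-frame, so not valid in S4, nor in K, T (the same frame is also a K-frame and a T-frame).
S5-tableau for the negation ~(~[](c -> a) -> []~[](c -> a)):
1. ~(~[](c -> a) -> []~[](c -> a)), w0
2. ~[](c -> a), w0
3. ~[]~[](c -> a), w0
4. ~(c -> a), w1
5. c, w1
6. ~a, w1
7. [](c -> a), w2
8. c -> a, w0
9. c -> a, w1
10. c -> a, w2
11. a, w0
12. a, w1
Accessibility: w0Rw0, w0Rw1, w0Rw2, w1Rw0, w1Rw1, w1Rw2, w2Rw0, w2Rw1, w2Rw2
Branch closes: a and ~a both at w1.
Every branch closes (one shown): valid in S5.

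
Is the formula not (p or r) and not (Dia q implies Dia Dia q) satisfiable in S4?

1. not (p or r) and not (Dia q implies Dia Dia q), 0
2. not (p or r), 0
3. not (Dia q implies Dia Dia q), 0
4. not p, 0
5. not r, 0
6. Dia q, 0
7. not Dia Dia q, 0
8. not Dia q, 0
9. not q, 0
10. q, 1
11. not Dia q, 1
12. not q, 1
Accessibility: 0R0, 0R1, 1R1
Branch closes: q and not q both at 1.
Every branch closes; the branch above is one of them.

No, unsatisfiable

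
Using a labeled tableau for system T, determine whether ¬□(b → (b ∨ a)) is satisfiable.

1. ¬□(b → (b ∨ a)), u
2. ¬(b → (b ∨ a)), v
3. b, v
4. ¬(b ∨ a), v
5. ¬b, v
6. ¬a, v
Accessibility: uRu, uRv, vRv
Branch closes: b and ¬b both at v.
Every branch closes; the branch above is one of them.

No, unsatisfiable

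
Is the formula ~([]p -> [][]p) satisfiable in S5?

1. ~([]p -> [][]p), u
2. []p, u
3. ~[][]p, u
4. p, u
5. ~[]p, v
6. p, v
7. ~p, w
8. p, w
Accessibility: uRu, uRv, uRw, vRu, vRv, vRw, wRu, wRv, wRw
Branch closes: p and ~p both at w.
(One branch shown.) All branches close.

No, unsatisfiable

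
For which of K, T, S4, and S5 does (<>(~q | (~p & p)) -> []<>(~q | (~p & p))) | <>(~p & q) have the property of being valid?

S5

S5-tableau for the negation ~((<>(~q | (~p & p)) -> []<>(~q | (~p & p))) | <>(~p & q)):
1. ~((<>(~q | (~p & p)) -> []<>(~q | (~p & p))) | <>(~p & q)), w0
2. ~(<>(~q | (~p & p)) -> []<>(~q | (~p & p))), w0
3. ~<>(~p & q), w0
4. <>(~q | (~p & p)), w0
5. ~[]<>(~q | (~p & p)), w0
6. ~(~p & q), w0
7. p, w0
8. ~q | (~p & p), w1
9. ~(~p & q), w1
10. ~q, w1
11. ~<>(~q | (~p & p)), w2
12. ~(~p & q), w2
13. ~(~q | (~p & p)), w0
14. q, w0
15. ~(~p & p), w0
16. ~(~q | (~p & p)), w1
17. q, w1
18. ~(~p & p), w1
Accessibility: w0Rw0, w0Rw1, w0Rw2, w1Rw0, w1Rw1, w1Rw2, w2Rw0, w2Rw1, w2Rw2
Branch closes: q and ~q both at w1.
Every branch closes (one shown): valid in S5.
S4-tableau for the negation ~((<>(~q | (~p & p)) -> []<>(~q | (~p & p))) | <>(~p & q)):
1. ~((<>(~q | (~p & p)) -> []<>(~q | (~p & p))) | <>(~p & q)), w0
2. ~(<>(~q | (~p & p)) -> []<>(~q | (~p & p))), w0
3. ~<>(~p & q), w0
4. <>(~q | (~p & p)), w0
5. ~[]<>(~q | (~p & p)), w0
6. ~(~p & q), w0
7. ~q, w0
8. ~q | (~p & p), w1
9. ~(~p & q), w1
10. ~q, w1
11. ~<>(~q | (~p & p)), w2
12. ~(~p & q), w2
13. ~(~q | (~p & p)), w2
14. q, w2
15. ~(~p & p), w2
16. p, w2
Accessibility: w0Rw0, w0Rw1, w0Rw2, w1Rw1, w2Rw2
Complete open branch: countermodel on an S4-frame, so not valid in S4, nor in K, T (the same frame is also a K-frame and a T-frame).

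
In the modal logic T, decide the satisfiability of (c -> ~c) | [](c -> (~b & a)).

1. (c -> ~c) | [](c -> (~b & a)), w0
2. [](c -> (~b & a)), w0
3. c -> (~b & a), w0
4. ~b & a, w0
5. ~b, w0
6. a, w0
Accessibility: w0Rw0

Satisfiable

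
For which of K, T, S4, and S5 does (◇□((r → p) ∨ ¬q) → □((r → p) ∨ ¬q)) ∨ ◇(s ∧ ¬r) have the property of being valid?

S5-tableau for the negation ¬((◇□((r → p) ∨ ¬q) → □((r → p) ∨ ¬q)) ∨ ◇(s ∧ ¬r)):
1. ¬((◇□((r → p) ∨ ¬q) → □((r → p) ∨ ¬q)) ∨ ◇(s ∧ ¬r)), 0
2. ¬(◇□((r → p) ∨ ¬q) → □((r → p) ∨ ¬q)), 0   [¬∨-rule on 1]
3. ¬◇(s ∧ ¬r), 0   [¬∨-rule on 1]
4. ◇□((r → p) ∨ ¬q), 0   [¬→-rule on 2]
5. ¬□((r → p) ∨ ¬q), 0   [¬→-rule on 2]
6. ¬(s ∧ ¬r), 0   [¬◇-rule on 3 via 0R0]
7. r, 0   [¬∧-rule on 6 (branches; this branch)]
8. □((r → p) ∨ ¬q), 1   [◇-rule on 4: fresh world 1, 0R1]
9. ¬(s ∧ ¬r), 1   [¬◇-rule on 3 via 0R1]
10. (r → p) ∨ ¬q, 0   [□-rule on 8 via 1R0]
11. (r → p) ∨ ¬q, 1   [□-rule on 8 via 1R1]
12. r, 1   [¬∧-rule on 9 (branches; this branch)]
13. r → p, 0   [∨-rule on 10 (branches; this branch)]
14. r → p, 1   [∨-rule on 11 (branches; this branch)]
15. p, 0   [→-rule on 13 (branches; this branch)]
16. p, 1   [→-rule on 14 (branches; this branch)]
17. ¬((r → p) ∨ ¬q), 2   [¬□-rule on 5: fresh world 2, 0R2]
18. ¬(r → p), 2   [¬∨-rule on 17]
19. q, 2   [¬∨-rule on 17]
20. r, 2   [¬→-rule on 18]
21. ¬p, 2   [¬→-rule on 18]
22. ¬(s ∧ ¬r), 2   [¬◇-rule on 3 via 0R2]
23. (r → p) ∨ ¬q, 2   [□-rule on 8 via 1R2]
24. r → p, 2   [∨-rule on 23 (branches; this branch)]
25. p, 2   [→-rule on 24 (branches; this branch)]
Accessibility: 0R0, 0R1, 0R2, 1R0, 1R1, 1R2, 2R0, 2R1, 2R2
Branch closes: p and ¬p both at 2.
Every branch closes (one shown): valid in S5.
S4-tableau for the negation ¬((◇□((r → p) ∨ ¬q) → □((r → p) ∨ ¬q)) ∨ ◇(s ∧ ¬r)):
1. ¬((◇□((r → p) ∨ ¬q) → □((r → p) ∨ ¬q)) ∨ ◇(s ∧ ¬r)), 0
2. ¬(◇□((r → p) ∨ ¬q) → □((r → p) ∨ ¬q)), 0   [¬∨-rule on 1]
3. ¬◇(s ∧ ¬r), 0   [¬∨-rule on 1]
4. ◇□((r → p) ∨ ¬q), 0   [¬→-rule on 2]
5. ¬□((r → p) ∨ ¬q), 0   [¬→-rule on 2]
6. ¬(s ∧ ¬r), 0   [¬◇-rule on 3 via 0R0]
7. r, 0   [¬∧-rule on 6 (branches; this branch)]
8. □((r → p) ∨ ¬q), 1   [◇-rule on 4: fresh world 1, 0R1]
9. ¬(s ∧ ¬r), 1   [¬◇-rule on 3 via 0R1]
10. (r → p) ∨ ¬q, 1   [□-rule on 8 via 1R1]
11. r, 1   [¬∧-rule on 9 (branches; this branch)]
12. ¬q, 1   [∨-rule on 10 (branches; this branch)]
13. ¬((r → p) ∨ ¬q), 2   [¬□-rule on 5: fresh world 2, 0R2]
14. ¬(r → p), 2   [¬∨-rule on 13]
15. q, 2   [¬∨-rule on 13]
16. r, 2   [¬→-rule on 14]
17. ¬p, 2   [¬→-rule on 14]
18. ¬(s ∧ ¬r), 2   [¬◇-rule on 3 via 0R2]
Accessibility: 0R0, 0R1, 0R2, 1R1, 2R2
Complete open branch: countermodel on an S4-frame, so not valid in S4, nor in K, T (the same frame is also a K-frame and a T-frame).

S5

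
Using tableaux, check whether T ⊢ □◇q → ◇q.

Tableau for the negation ¬(□◇q → ◇q):
1. ¬(□◇q → ◇q), 0
2. □◇q, 0   [¬→-rule on 1]
3. ¬◇q, 0   [¬→-rule on 1]
4. ◇q, 0   [□-rule on 2 via 0R0]
5. ¬q, 0   [¬◇-rule on 3 via 0R0]
6. q, 1   [◇-rule on 4: fresh world 1, 0R1]
7. ◇q, 1   [□-rule on 2 via 0R1]
8. ¬q, 1   [¬◇-rule on 3 via 0R1]
Accessibility: 0R0, 0R1, 1R1
Branch closes: q and ¬q both at 1.
All branches of the negation close; one closing branch shown above.

Valid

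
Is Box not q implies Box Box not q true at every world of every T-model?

Tableau for the negation not (Box not q implies Box Box not q):
1. not (Box not q implies Box Box not q), w0
2. Box not q, w0
3. not Box Box not q, w0
4. not q, w0
5. not Box not q, w1
6. not q, w1
7. q, w2
Accessibility: w0Rw0, w0Rw1, w1Rw1, w1Rw2, w2Rw2
The negation has an open branch (countermodel exists).

Invalid (countermodel exists)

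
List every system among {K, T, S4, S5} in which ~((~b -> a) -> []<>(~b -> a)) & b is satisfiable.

S5-tableau for the formula:
1. ~((~b -> a) -> []<>(~b -> a)) & b, u
2. ~((~b -> a) -> []<>(~b -> a)), u
3. b, u
4. ~b -> a, u
5. ~[]<>(~b -> a), u
6. a, u
7. ~<>(~b -> a), v
8. ~(~b -> a), u
9. ~b, u
10. ~a, u
Accessibility: uRu, uRv, vRu, vRv
Branch closes: b and ~b both at u.
Every branch closes (one shown): unsatisfiable in S5.
S4-tableau for the formula:
1. ~((~b -> a) -> []<>(~b -> a)) & b, u
2. ~((~b -> a) -> []<>(~b -> a)), u
3. b, u
4. ~b -> a, u
5. ~[]<>(~b -> a), u
6. a, u
7. ~<>(~b -> a), v
8. ~(~b -> a), v
9. ~b, v
10. ~a, v
Accessibility: uRu, uRv, vRv
Complete open branch: satisfiable in S4, hence also in K, T (this S4-model is also a K-model and a T-model).

K, T, S4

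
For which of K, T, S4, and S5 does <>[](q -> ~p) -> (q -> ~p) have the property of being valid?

S5

S5-tableau for the negation ~(<>[](q -> ~p) -> (q -> ~p)):
1. ~(<>[](q -> ~p) -> (q -> ~p)), u
2. <>[](q -> ~p), u
3. ~(q -> ~p), u
4. q, u
5. p, u
6. [](q -> ~p), v
7. q -> ~p, u
8. q -> ~p, v
9. ~p, u
Accessibility: uRu, uRv, vRu, vRv
Branch closes: p and ~p both at u.
Every branch closes (one shown): valid in S5.
S4-tableau for the negation ~(<>[](q -> ~p) -> (q -> ~p)):
1. ~(<>[](q -> ~p) -> (q -> ~p)), u
2. <>[](q -> ~p), u
3. ~(q -> ~p), u
4. q, u
5. p, u
6. [](q -> ~p), v
7. q -> ~p, v
8. ~p, v
Accessibility: uRu, uRv, vRv
Complete open branch: countermodel on an S4-frame, so not valid in S4, nor in K, T (the same frame is also a K-frame and a T-frame).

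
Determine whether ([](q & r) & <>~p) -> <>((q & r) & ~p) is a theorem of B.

Yes, valid

Tableau for the negation ~(([](q & r) & <>~p) -> <>((q & r) & ~p)):
1. ~(([](q & r) & <>~p) -> <>((q & r) & ~p)), w0
2. [](q & r) & <>~p, w0   [~->-rule on 1]
3. ~<>((q & r) & ~p), w0   [~->-rule on 1]
4. [](q & r), w0   [&-rule on 2]
5. <>~p, w0   [&-rule on 2]
6. ~((q & r) & ~p), w0   [~<>-rule on 3 via w0Rw0]
7. q & r, w0   [[]-rule on 4 via w0Rw0]
8. q, w0   [&-rule on 7]
9. r, w0   [&-rule on 7]
10. p, w0   [~&-rule on 6 (branches; this branch)]
11. ~p, w1   [<>-rule on 5: fresh world w1, w0Rw1]
12. ~((q & r) & ~p), w1   [~<>-rule on 3 via w0Rw1]
13. q & r, w1   [[]-rule on 4 via w0Rw1]
14. q, w1   [&-rule on 13]
15. r, w1   [&-rule on 13]
16. ~(q & r), w1   [~&-rule on 12 (branches; this branch)]
17. ~r, w1   [~&-rule on 16 (branches; this branch)]
Accessibility: w0Rw0, w0Rw1, w1Rw0, w1Rw1
Branch closes: r and ~r both at w1.
Every branch of the negation's tableau closes; the branch above is one of them.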